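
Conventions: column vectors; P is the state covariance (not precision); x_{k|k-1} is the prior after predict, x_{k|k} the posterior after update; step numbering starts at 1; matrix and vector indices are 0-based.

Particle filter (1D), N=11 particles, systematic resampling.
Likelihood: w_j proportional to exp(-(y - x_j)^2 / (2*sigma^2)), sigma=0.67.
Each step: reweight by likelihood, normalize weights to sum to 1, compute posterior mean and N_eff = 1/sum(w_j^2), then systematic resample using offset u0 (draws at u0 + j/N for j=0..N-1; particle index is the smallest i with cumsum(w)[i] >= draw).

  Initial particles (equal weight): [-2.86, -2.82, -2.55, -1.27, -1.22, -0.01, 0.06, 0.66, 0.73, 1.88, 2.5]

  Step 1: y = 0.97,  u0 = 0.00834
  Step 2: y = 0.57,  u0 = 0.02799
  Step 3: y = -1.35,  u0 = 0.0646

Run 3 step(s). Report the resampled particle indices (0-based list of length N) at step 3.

step 1: w=[0.0000, 0.0000, 0.0000, 0.0012, 0.0016, 0.1122, 0.1301, 0.2939, 0.3068, 0.1301, 0.0241]  mean=0.7260  Neff=4.3949  idx=[5, 5, 6, 7, 7, 7, 8, 8, 8, 8, 9]
step 2: w=[0.0753, 0.0753, 0.0820, 0.1085, 0.1085, 0.1085, 0.1064, 0.1064, 0.1064, 0.1064, 0.0162]  mean=0.5595  Neff=10.1057  idx=[0, 1, 2, 3, 4, 5, 6, 6, 7, 8, 9]
step 3: w=[0.2984, 0.2984, 0.2408, 0.0245, 0.0245, 0.0245, 0.0178, 0.0178, 0.0178, 0.0178, 0.0178]  mean=0.1220  Neff=4.1771  idx=[0, 0, 0, 1, 1, 1, 2, 2, 2, 4, 9]

resampled_idx = [0, 0, 0, 1, 1, 1, 2, 2, 2, 4, 9]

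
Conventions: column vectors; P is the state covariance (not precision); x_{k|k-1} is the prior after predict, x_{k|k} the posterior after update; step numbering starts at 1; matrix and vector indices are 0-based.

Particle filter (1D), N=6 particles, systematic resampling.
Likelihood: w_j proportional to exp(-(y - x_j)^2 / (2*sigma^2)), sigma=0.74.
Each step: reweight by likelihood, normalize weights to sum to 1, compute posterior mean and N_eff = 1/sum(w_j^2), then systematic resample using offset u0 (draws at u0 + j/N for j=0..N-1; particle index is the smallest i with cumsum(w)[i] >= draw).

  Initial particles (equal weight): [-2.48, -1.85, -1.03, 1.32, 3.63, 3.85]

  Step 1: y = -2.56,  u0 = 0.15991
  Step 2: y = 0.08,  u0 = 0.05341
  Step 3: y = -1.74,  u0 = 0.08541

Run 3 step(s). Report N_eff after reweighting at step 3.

step 1: w=[0.5703, 0.3620, 0.0677, 0.0000, 0.0000, 0.0000]  mean=-2.1538  Neff=2.1697  idx=[0, 0, 0, 1, 1, 2]
step 2: w=[0.0063, 0.0063, 0.0063, 0.0836, 0.0836, 0.8139]  mean=-1.1945  Neff=1.4781  idx=[3, 5, 5, 5, 5, 5]
step 3: w=[0.2386, 0.1523, 0.1523, 0.1523, 0.1523, 0.1523]  mean=-1.2257  Neff=5.7843  idx=[0, 1, 2, 3, 4, 5]

N_eff = 5.7843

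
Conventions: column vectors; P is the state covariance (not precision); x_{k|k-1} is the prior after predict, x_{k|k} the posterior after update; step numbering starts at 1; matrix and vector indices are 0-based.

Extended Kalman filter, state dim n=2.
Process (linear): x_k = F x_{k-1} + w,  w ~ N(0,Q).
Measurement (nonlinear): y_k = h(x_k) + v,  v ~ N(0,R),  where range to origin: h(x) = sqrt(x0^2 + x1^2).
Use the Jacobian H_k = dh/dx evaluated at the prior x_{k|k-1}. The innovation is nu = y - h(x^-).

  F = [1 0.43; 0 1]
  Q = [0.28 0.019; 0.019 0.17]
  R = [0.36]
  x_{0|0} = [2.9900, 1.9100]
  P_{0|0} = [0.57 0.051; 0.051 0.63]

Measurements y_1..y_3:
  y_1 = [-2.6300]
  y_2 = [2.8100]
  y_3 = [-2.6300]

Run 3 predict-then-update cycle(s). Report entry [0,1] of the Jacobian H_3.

step 1: x^-=[3.8113, 1.9100]  P^-=[1.0103 0.3409; 0.3409 0.8000]  H_jac=[0.8940 0.4480]  S=[1.6012]  K=[0.6595; 0.4142]  nu=[-6.8931]  x^+=[-0.7347, -0.9450]  P^+=[0.3139 -0.0965; -0.0965 0.5253]
step 2: x^-=[-1.1411, -0.9450]  P^-=[0.6081 0.1484; 0.1484 0.6953]  H_jac=[-0.7702 -0.6378]  S=[1.1494]  K=[-0.4898; -0.4853]  nu=[1.3284]  x^+=[-1.7917, -1.5897]  P^+=[0.3323 -0.1248; -0.1248 0.4246]
step 3: x^-=[-2.4753, -1.5897]  P^-=[0.5835 0.0768; 0.0768 0.5946]  H_jac=[-0.8414 -0.5404]  S=[1.0166]  K=[-0.5238; -0.3796]  nu=[-5.5718]  x^+=[0.4431, 0.5255]  P^+=[0.3046 -0.1254; -0.1254 0.4481]

H_jac[0,1] = -0.5404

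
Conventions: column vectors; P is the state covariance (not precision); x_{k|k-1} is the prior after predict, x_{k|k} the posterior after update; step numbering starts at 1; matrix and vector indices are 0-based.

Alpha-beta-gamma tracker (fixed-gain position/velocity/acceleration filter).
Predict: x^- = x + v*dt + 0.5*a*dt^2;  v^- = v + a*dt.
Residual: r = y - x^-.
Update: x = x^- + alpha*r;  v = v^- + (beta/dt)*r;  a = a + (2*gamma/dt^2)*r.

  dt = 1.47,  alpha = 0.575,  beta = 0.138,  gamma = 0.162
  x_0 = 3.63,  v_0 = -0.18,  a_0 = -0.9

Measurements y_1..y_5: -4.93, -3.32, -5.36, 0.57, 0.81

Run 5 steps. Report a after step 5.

a_post = 4.4034

step 1: x_pred=2.3930  r=-7.3230  x^+=-1.8177  v^+=-2.1905  a^+=-1.9980
step 2: x_pred=-7.1964  r=3.8764  x^+=-4.9675  v^+=-4.7636  a^+=-1.4168
step 3: x_pred=-13.5007  r=8.1407  x^+=-8.8198  v^+=-6.0820  a^+=-0.1962
step 4: x_pred=-17.9723  r=18.5423  x^+=-7.3105  v^+=-4.6297  a^+=2.5840
step 5: x_pred=-11.3242  r=12.1342  x^+=-4.3470  v^+=0.3080  a^+=4.4034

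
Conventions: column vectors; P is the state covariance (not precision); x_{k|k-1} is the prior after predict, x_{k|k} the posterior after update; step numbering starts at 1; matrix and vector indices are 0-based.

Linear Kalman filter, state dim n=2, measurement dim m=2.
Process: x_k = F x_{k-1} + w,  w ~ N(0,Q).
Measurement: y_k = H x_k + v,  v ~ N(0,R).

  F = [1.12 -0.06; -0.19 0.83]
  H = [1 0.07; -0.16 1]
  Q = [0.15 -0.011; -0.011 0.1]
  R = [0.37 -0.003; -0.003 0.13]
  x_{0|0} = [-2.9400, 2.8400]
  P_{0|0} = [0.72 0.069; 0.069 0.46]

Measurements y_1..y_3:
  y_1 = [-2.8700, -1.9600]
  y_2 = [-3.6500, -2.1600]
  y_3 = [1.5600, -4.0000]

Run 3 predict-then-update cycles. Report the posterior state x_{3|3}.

step 1: x^-=[-3.4632, 2.9158]  P^-=[1.0456 -0.1222; -0.1222 0.4211]  S=[1.4005 -0.2616; -0.2616 0.6170]  K=[0.7090 -0.1686; 0.0730 0.7452]  nu=[0.3891, -5.4299]  x^+=[-2.2721, -1.1021]  P^+=[0.2616 0.0178; 0.0178 0.0995]
step 2: x^-=[-2.4787, -0.4830]  P^-=[0.4761 -0.0549; -0.0549 0.1724]  S=[0.8392 -0.1213; -0.1213 0.3321]  K=[0.5339 -0.1995; 0.0294 0.5562]  nu=[-1.1375, -2.0735]  x^+=[-2.6723, -1.6698]  P^+=[0.1978 0.0041; 0.0041 0.0729]
step 3: x^-=[-2.8928, -0.8782]  P^-=[0.3979 -0.0529; -0.0529 0.1560]  S=[0.7612 -0.1080; -0.1080 0.3131]  K=[0.4889 -0.2034; 0.0204 0.5324]  nu=[4.5143, -3.5846]  x^+=[0.0437, -2.6943]  P^+=[0.1814 0.0011; 0.0011 0.0693]

x_post = [0.0437, -2.6943]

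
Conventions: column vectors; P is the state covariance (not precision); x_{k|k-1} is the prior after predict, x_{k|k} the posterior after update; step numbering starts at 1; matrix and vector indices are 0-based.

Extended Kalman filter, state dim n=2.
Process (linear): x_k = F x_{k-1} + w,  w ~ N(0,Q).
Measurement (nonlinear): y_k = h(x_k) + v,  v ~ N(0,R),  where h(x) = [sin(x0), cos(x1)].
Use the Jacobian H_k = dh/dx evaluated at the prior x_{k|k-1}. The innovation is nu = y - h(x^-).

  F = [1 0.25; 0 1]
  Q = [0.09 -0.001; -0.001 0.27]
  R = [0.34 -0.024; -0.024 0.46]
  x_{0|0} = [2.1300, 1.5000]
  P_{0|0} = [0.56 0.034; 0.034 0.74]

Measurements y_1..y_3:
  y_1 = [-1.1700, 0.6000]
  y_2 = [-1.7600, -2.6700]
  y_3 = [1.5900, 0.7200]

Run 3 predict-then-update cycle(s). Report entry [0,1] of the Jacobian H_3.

H_jac[0,1] = 0.0000

step 1: x^-=[2.5050, 1.5000]  P^-=[0.7132 0.2180; 0.2180 1.0100]  H_jac=[-0.8041 0.0000; 0.0000 -0.9975]  S=[0.8012 0.1509; 0.1509 1.4649]  K=[-0.7015 -0.0762; -0.0911 -0.6783]  nu=[-1.7645, 0.5293]  x^+=[3.7025, 1.3017]  P^+=[0.2943 0.0183; 0.0183 0.3106]
step 2: x^-=[4.0279, 1.3017]  P^-=[0.4129 0.0949; 0.0949 0.5806]  H_jac=[-0.6323 0.0000; 0.0000 -0.9640]  S=[0.5051 0.0339; 0.0339 0.9996]  K=[-0.5119 -0.0742; -0.0815 -0.5572]  nu=[-0.9853, -2.9359]  x^+=[4.7501, 3.0178]  P^+=[0.2724 0.0227; 0.0227 0.2639]
step 3: x^-=[5.5045, 3.0178]  P^-=[0.3903 0.0876; 0.0876 0.5339]  H_jac=[0.7119 0.0000; 0.0000 -0.1234]  S=[0.5378 -0.0317; -0.0317 0.4681]  K=[0.5173 0.0119; 0.1081 -0.1334]  nu=[2.2923, 1.7124]  x^+=[6.7108, 3.0372]  P^+=[0.2467 0.0561; 0.0561 0.5183]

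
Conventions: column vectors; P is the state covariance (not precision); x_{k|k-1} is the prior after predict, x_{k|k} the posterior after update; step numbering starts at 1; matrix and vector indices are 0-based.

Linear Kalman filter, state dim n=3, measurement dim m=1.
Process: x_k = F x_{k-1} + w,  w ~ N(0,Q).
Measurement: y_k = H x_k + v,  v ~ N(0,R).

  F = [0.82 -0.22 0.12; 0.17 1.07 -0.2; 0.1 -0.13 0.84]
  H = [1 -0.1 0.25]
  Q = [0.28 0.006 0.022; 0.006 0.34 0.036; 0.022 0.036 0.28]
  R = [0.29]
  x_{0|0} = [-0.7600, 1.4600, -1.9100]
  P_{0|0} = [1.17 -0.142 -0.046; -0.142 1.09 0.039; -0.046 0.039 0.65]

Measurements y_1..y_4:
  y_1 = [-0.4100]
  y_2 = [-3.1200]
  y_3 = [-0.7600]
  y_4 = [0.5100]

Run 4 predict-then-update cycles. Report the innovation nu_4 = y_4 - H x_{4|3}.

step 1: x^-=[-1.1736, 1.8150, -1.8702]  P^-=[1.1689 -0.2090 0.1928; -0.2090 1.5825 -0.1866; 0.1928 -0.1866 0.7562]  S=[1.6696]  K=[0.7415; -0.2479; 0.2399]  nu=[1.4126]  x^+=[-0.1261, 1.4648, -1.5313]  P^+=[0.2509 0.0979 -0.1042; 0.0979 1.4799 -0.0873; -0.1042 -0.0873 0.6601]
step 2: x^-=[-0.6094, 1.8521, -1.4893]  P^-=[0.4786 -0.2411 0.0833; -0.2411 2.1480 -0.3617; 0.0833 -0.3617 0.7723]  S=[0.9463]  K=[0.5532; -0.5773; 0.3303]  nu=[-1.9531]  x^+=[-1.6899, 2.9796, -2.1344]  P^+=[0.1890 0.0612 -0.0896; 0.0612 1.8327 -0.1812; -0.0896 -0.1812 0.6691]
step 3: x^-=[-2.2974, 3.3278, -2.3492]  P^-=[0.4753 -0.3821 0.1230; -0.3821 2.5764 -0.5015; 0.1230 -0.5015 0.8079]  S=[1.0045]  K=[0.5418; -0.7617; 0.3734]  nu=[2.4575]  x^+=[-0.9660, 1.4559, -1.4315]  P^+=[0.1804 0.0324 -0.0802; 0.0324 1.9935 -0.2158; -0.0802 -0.2158 0.6678]
step 4: x^-=[-1.2842, 1.6799, -1.4883]  P^-=[0.4913 -0.4526 0.1440; -0.4526 2.7639 -0.5571; 0.1440 -0.5571 0.8195]  S=[1.0505]  K=[0.5450; -0.8265; 0.3851]  nu=[2.3343]  x^+=[-0.0119, -0.2493, -0.5894]  P^+=[0.1793 0.0206 -0.0765; 0.0206 2.0463 -0.2227; -0.0765 -0.2227 0.6637]

innov = [2.3343]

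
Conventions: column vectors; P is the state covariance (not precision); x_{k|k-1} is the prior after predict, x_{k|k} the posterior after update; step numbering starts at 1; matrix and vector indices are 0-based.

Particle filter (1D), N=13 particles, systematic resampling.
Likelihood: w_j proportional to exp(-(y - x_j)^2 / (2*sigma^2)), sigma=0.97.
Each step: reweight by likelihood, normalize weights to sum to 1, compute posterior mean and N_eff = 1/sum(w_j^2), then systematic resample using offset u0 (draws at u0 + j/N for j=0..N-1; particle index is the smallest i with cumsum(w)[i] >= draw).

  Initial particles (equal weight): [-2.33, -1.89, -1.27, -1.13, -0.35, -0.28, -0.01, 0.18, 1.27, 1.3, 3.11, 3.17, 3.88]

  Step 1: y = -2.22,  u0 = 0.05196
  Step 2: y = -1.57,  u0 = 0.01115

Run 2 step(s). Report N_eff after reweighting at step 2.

N_eff = 12.1770

step 1: w=[0.2836, 0.2693, 0.1767, 0.1518, 0.0445, 0.0386, 0.0213, 0.0134, 0.0004, 0.0004, 0.0000, 0.0000, 0.0000]  mean=-1.5888  Neff=4.7323  idx=[0, 0, 0, 0, 1, 1, 1, 2, 2, 3, 3, 4, 6]
step 2: w=[0.0720, 0.0720, 0.0720, 0.0720, 0.0926, 0.0926, 0.0926, 0.0933, 0.0933, 0.0883, 0.0883, 0.0444, 0.0268]  mean=-1.6481  Neff=12.1770  idx=[0, 1, 2, 3, 4, 5, 5, 6, 7, 8, 9, 10, 11]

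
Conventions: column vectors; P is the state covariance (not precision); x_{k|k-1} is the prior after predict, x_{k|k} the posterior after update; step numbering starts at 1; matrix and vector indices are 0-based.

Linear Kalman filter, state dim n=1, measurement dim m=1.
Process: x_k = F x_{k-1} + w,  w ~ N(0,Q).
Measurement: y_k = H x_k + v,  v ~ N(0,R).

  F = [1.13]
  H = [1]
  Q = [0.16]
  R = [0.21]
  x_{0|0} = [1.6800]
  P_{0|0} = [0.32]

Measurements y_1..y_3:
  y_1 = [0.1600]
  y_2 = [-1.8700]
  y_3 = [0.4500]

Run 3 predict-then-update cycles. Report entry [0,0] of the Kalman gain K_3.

step 1: x^-=[1.8984]  P^-=[0.5686]  S=[0.7786]  K=[0.7303]  nu=[-1.7384]  x^+=[0.6289]  P^+=[0.1534]
step 2: x^-=[0.7106]  P^-=[0.3558]  S=[0.5658]  K=[0.6289]  nu=[-2.5806]  x^+=[-0.9122]  P^+=[0.1321]
step 3: x^-=[-1.0308]  P^-=[0.3286]  S=[0.5386]  K=[0.6101]  nu=[1.4808]  x^+=[-0.1273]  P^+=[0.1281]

K[0,0] = 0.6101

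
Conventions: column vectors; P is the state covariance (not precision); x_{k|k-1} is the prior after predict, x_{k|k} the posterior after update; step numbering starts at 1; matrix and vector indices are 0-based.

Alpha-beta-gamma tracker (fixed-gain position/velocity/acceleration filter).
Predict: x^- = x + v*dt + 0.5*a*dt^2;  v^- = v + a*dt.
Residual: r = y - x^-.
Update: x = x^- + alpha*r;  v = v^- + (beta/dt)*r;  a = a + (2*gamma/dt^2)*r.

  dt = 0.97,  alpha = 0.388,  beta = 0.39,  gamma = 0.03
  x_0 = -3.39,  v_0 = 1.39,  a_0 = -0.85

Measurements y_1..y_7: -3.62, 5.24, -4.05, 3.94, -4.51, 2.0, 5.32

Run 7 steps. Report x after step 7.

x_post = 0.6474

step 1: x_pred=-2.4416  r=-1.1784  x^+=-2.8988  v^+=0.0917  a^+=-0.9251
step 2: x_pred=-3.2451  r=8.4851  x^+=0.0471  v^+=2.6058  a^+=-0.3841
step 3: x_pred=2.3941  r=-6.4441  x^+=-0.1062  v^+=-0.3576  a^+=-0.7950
step 4: x_pred=-0.8271  r=4.7671  x^+=1.0225  v^+=0.7879  a^+=-0.4910
step 5: x_pred=1.5558  r=-6.0658  x^+=-0.7977  v^+=-2.1272  a^+=-0.8778
step 6: x_pred=-3.2741  r=5.2741  x^+=-1.2277  v^+=-0.8582  a^+=-0.5415
step 7: x_pred=-2.3149  r=7.6349  x^+=0.6474  v^+=1.6863  a^+=-0.0546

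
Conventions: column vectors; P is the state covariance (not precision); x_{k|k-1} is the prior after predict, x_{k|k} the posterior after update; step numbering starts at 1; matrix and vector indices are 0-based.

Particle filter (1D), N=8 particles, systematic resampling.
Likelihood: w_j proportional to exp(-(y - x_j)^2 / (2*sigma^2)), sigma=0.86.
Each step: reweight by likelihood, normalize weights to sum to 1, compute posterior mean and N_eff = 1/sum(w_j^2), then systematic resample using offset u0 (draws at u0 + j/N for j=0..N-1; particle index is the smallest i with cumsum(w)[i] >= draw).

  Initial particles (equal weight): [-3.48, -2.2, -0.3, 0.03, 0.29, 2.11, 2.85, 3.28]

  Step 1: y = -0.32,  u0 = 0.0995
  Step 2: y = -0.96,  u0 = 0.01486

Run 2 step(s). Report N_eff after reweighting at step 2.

N_eff = 7.2558

step 1: w=[0.0004, 0.0326, 0.3557, 0.3275, 0.2767, 0.0066, 0.0004, 0.0001]  mean=-0.0747  Neff=3.2105  idx=[2, 2, 2, 3, 3, 4, 4, 4]
step 2: w=[0.1729, 0.1729, 0.1729, 0.1196, 0.1196, 0.0807, 0.0807, 0.0807]  mean=-0.0782  Neff=7.2558  idx=[0, 0, 1, 2, 2, 4, 5, 6]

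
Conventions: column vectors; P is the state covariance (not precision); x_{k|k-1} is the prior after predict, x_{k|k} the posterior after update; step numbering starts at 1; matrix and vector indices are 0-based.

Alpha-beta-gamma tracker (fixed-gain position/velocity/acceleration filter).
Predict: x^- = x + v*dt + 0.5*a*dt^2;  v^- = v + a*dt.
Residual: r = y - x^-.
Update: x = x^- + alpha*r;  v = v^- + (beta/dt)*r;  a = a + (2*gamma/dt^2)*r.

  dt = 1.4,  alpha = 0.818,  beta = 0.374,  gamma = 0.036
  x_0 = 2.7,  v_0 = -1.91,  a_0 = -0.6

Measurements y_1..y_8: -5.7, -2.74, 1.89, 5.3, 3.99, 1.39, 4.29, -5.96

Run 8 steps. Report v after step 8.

step 1: x_pred=-0.5620  r=-5.1380  x^+=-4.7649  v^+=-4.1226  a^+=-0.7887
step 2: x_pred=-11.3095  r=8.5695  x^+=-4.2996  v^+=-2.9375  a^+=-0.4739
step 3: x_pred=-8.8767  r=10.7667  x^+=-0.0695  v^+=-0.7248  a^+=-0.0784
step 4: x_pred=-1.1612  r=6.4612  x^+=4.1241  v^+=0.8914  a^+=0.1589
step 5: x_pred=5.5278  r=-1.5378  x^+=4.2699  v^+=0.7031  a^+=0.1024
step 6: x_pred=5.3546  r=-3.9646  x^+=2.1116  v^+=-0.2126  a^+=-0.0432
step 7: x_pred=1.7715  r=2.5185  x^+=3.8316  v^+=0.3997  a^+=0.0493
step 8: x_pred=4.4395  r=-10.3995  x^+=-4.0673  v^+=-2.3095  a^+=-0.3327

v_post = -2.3095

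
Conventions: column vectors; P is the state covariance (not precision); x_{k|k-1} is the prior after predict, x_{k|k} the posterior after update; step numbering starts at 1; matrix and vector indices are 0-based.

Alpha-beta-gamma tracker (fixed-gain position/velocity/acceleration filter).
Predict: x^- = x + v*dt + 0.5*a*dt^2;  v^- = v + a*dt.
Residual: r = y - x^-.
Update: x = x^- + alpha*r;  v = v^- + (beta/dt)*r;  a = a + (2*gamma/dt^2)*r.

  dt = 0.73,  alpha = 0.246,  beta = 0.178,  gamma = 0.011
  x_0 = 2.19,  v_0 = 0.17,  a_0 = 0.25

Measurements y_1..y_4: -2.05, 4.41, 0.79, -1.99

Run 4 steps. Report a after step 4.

step 1: x_pred=2.3807  r=-4.4307  x^+=1.2908  v^+=-0.7279  a^+=0.0671
step 2: x_pred=0.7773  r=3.6327  x^+=1.6709  v^+=0.2069  a^+=0.2171
step 3: x_pred=1.8798  r=-1.0898  x^+=1.6117  v^+=0.0996  a^+=0.1721
step 4: x_pred=1.7303  r=-3.7203  x^+=0.8151  v^+=-0.6819  a^+=0.0185

a_post = 0.0185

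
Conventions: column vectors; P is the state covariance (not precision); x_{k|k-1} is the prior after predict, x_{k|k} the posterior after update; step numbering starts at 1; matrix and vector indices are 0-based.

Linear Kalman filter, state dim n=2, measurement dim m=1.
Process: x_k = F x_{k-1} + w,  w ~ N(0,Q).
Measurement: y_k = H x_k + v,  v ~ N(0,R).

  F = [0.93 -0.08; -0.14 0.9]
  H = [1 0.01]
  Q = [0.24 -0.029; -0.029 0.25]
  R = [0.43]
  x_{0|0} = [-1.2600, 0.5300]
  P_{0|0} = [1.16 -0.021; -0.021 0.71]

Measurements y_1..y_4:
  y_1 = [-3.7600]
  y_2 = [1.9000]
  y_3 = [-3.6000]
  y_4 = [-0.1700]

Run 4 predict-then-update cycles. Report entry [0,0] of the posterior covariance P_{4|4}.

step 1: x^-=[-1.2142, 0.6534]  P^-=[1.2510 -0.2490; -0.2490 0.8531]  S=[1.6761]  K=[0.7449; -0.1435]  nu=[-2.5523]  x^+=[-3.1154, 1.0195]  P^+=[0.3210 -0.0699; -0.0699 0.8186]
step 2: x^-=[-2.9789, 1.3537]  P^-=[0.5333 -0.1890; -0.1890 0.9370]  S=[0.9596]  K=[0.5538; -0.1872]  nu=[4.8653]  x^+=[-0.2846, 0.4430]  P^+=[0.2390 -0.0895; -0.0895 0.9034]
step 3: x^-=[-0.3002, 0.4385]  P^-=[0.4658 -0.2011; -0.2011 1.0090]  S=[0.8919]  K=[0.5200; -0.2142]  nu=[-3.3042]  x^+=[-2.0184, 1.1462]  P^+=[0.2246 -0.1018; -0.1018 0.9681]
step 4: x^-=[-1.9688, 1.3141]  P^-=[0.4556 -0.2143; -0.2143 1.0642]  S=[0.8814]  K=[0.5145; -0.2310]  nu=[1.7857]  x^+=[-1.0501, 0.9016]  P^+=[0.2223 -0.1095; -0.1095 1.0171]

P_post[0,0] = 0.2223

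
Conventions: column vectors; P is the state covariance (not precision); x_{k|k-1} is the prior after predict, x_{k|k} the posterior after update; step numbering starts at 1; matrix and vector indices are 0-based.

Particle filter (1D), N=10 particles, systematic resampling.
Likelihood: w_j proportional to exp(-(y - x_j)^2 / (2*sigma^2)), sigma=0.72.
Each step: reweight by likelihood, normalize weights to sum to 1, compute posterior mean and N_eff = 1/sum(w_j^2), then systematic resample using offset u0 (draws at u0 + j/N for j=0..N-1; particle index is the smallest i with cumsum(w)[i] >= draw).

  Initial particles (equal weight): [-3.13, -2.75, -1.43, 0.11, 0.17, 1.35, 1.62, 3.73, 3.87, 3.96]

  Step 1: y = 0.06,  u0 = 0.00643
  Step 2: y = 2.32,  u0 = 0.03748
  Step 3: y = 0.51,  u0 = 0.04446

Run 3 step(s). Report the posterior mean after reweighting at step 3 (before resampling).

step 1: w=[0.0000, 0.0002, 0.0489, 0.4156, 0.4117, 0.0837, 0.0398, 0.0000, 0.0000, 0.0000]  mean=0.2226  Neff=2.8312  idx=[2, 3, 3, 3, 3, 4, 4, 4, 4, 5]
step 2: w=[0.0000, 0.0185, 0.0185, 0.0185, 0.0185, 0.0238, 0.0238, 0.0238, 0.0238, 0.8306]  mean=1.1456  Neff=1.4420  idx=[3, 7, 9, 9, 9, 9, 9, 9, 9, 9]
step 3: w=[0.1477, 0.1542, 0.0873, 0.0873, 0.0873, 0.0873, 0.0873, 0.0873, 0.0873, 0.0873]  mean=0.9849  Neff=9.3891  idx=[0, 0, 1, 2, 3, 4, 5, 7, 8, 9]

post_mean = 0.9849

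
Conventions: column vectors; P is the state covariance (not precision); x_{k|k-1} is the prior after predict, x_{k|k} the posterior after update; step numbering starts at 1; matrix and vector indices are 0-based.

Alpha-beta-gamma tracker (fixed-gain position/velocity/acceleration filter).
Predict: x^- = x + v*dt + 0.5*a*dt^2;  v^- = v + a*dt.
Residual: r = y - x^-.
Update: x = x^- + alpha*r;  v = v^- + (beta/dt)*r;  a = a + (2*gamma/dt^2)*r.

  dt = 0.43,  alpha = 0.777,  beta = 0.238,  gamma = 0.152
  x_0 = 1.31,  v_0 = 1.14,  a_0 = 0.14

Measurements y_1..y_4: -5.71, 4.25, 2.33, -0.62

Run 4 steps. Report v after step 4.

v_post = 1.5065

step 1: x_pred=1.8131  r=-7.5231  x^+=-4.0323  v^+=-2.9638  a^+=-12.2290
step 2: x_pred=-6.4373  r=10.6873  x^+=1.8667  v^+=-2.3069  a^+=5.3424
step 3: x_pred=1.3686  r=0.9614  x^+=2.1156  v^+=0.5224  a^+=6.9230
step 4: x_pred=2.9803  r=-3.6003  x^+=0.1829  v^+=1.5065  a^+=1.0036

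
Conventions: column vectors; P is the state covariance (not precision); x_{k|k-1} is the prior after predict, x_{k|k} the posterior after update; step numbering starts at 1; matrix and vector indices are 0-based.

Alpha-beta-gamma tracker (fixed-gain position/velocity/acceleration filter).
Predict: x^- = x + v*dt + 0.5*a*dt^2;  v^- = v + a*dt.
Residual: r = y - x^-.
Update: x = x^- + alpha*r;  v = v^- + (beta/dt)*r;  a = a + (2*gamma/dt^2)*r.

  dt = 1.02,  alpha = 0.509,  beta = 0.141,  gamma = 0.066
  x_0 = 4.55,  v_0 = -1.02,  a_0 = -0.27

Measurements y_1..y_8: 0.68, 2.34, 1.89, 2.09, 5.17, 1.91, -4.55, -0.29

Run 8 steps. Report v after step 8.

v_post = 0.9381

step 1: x_pred=3.3691  r=-2.6891  x^+=2.0004  v^+=-1.6671  a^+=-0.6112
step 2: x_pred=-0.0180  r=2.3580  x^+=1.1822  v^+=-1.9646  a^+=-0.3120
step 3: x_pred=-0.9840  r=2.8740  x^+=0.4789  v^+=-1.8855  a^+=0.0526
step 4: x_pred=-1.4170  r=3.5070  x^+=0.3681  v^+=-1.3471  a^+=0.4976
step 5: x_pred=-0.7471  r=5.9171  x^+=2.2647  v^+=-0.0216  a^+=1.2483
step 6: x_pred=2.8920  r=-0.9820  x^+=2.3922  v^+=1.1159  a^+=1.1237
step 7: x_pred=4.1150  r=-8.6650  x^+=-0.2955  v^+=1.0643  a^+=0.0243
step 8: x_pred=0.8028  r=-1.0928  x^+=0.2465  v^+=0.9381  a^+=-0.1143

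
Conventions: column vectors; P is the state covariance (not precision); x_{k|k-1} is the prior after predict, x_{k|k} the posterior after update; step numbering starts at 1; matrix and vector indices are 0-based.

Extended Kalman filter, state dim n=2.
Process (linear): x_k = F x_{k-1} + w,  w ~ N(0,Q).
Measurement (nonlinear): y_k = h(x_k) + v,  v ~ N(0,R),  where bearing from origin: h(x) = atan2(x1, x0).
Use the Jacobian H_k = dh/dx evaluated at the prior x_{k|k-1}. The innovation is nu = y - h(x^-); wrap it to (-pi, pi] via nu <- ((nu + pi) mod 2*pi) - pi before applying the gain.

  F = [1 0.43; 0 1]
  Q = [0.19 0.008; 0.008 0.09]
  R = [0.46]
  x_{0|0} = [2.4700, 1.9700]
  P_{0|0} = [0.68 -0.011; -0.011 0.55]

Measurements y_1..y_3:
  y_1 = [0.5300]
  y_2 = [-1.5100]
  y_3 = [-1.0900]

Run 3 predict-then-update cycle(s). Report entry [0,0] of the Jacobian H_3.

H_jac[0,0] = -0.0584

step 1: x^-=[3.3171, 1.9700]  P^-=[0.9622 0.2335; 0.2335 0.6400]  H_jac=[-0.1324 0.2229]  S=[0.4949]  K=[-0.1522; 0.2258]  nu=[-0.0059]  x^+=[3.3180, 1.9687]  P^+=[0.9508 0.2505; 0.2505 0.6148]
step 2: x^-=[4.1645, 1.9687]  P^-=[1.4699 0.5229; 0.5229 0.7048]  H_jac=[-0.0928 0.1963]  S=[0.4808]  K=[-0.0702; 0.1868]  nu=[-1.9516]  x^+=[4.3015, 1.6041]  P^+=[1.4675 0.5292; 0.5292 0.6880]
step 3: x^-=[4.9913, 1.6041]  P^-=[2.2398 0.8330; 0.8330 0.7780]  H_jac=[-0.0584 0.1816]  S=[0.4756]  K=[0.0432; 0.1948]  nu=[-1.4009]  x^+=[4.9308, 1.3311]  P^+=[2.2389 0.8290; 0.8290 0.7599]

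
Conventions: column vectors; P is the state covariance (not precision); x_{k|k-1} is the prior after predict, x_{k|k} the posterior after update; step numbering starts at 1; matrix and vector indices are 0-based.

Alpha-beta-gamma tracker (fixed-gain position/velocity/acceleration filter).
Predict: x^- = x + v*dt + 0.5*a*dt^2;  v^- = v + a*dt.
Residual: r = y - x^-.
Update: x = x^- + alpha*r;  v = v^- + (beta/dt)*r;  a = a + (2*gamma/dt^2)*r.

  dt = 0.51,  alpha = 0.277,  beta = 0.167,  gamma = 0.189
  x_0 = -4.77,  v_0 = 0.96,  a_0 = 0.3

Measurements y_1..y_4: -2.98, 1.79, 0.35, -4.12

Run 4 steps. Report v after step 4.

step 1: x_pred=-4.2414  r=1.2614  x^+=-3.8920  v^+=1.5260  a^+=2.1332
step 2: x_pred=-2.8363  r=4.6263  x^+=-1.5548  v^+=4.1288  a^+=8.8565
step 3: x_pred=1.7027  r=-1.3527  x^+=1.3280  v^+=8.2027  a^+=6.8906
step 4: x_pred=6.4075  r=-10.5275  x^+=3.4914  v^+=8.2697  a^+=-8.4088

v_post = 8.2697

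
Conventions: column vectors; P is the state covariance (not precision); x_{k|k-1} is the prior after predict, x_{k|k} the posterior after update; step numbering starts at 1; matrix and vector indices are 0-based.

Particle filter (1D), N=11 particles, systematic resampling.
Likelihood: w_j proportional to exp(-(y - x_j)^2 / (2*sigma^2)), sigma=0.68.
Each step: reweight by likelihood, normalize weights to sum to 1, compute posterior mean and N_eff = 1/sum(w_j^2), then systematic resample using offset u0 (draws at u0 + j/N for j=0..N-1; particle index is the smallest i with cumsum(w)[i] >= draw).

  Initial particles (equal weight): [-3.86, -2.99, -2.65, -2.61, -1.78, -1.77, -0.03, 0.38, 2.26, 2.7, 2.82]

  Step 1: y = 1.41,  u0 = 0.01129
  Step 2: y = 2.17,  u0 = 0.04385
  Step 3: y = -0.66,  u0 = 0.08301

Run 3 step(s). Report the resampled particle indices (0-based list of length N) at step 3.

resampled_idx = [0, 1, 2, 3, 4, 4, 5, 6, 7, 8, 8]

step 1: w=[0.0000, 0.0000, 0.0000, 0.0000, 0.0000, 0.0000, 0.0913, 0.2729, 0.3935, 0.1421, 0.1001]  mean=1.6564  Neff=3.7331  idx=[6, 7, 7, 7, 8, 8, 8, 8, 8, 9, 10]
step 2: w=[0.0008, 0.0049, 0.0049, 0.0049, 0.1542, 0.1542, 0.1542, 0.1542, 0.1542, 0.1148, 0.0985]  mean=2.3364  Neff=7.0464  idx=[4, 4, 5, 5, 6, 7, 7, 8, 8, 9, 10]
step 3: w=[0.1102, 0.1102, 0.1102, 0.1102, 0.1102, 0.1102, 0.1102, 0.1102, 0.1102, 0.0056, 0.0023]  mean=2.2637  Neff=9.1398  idx=[0, 1, 2, 3, 4, 4, 5, 6, 7, 8, 8]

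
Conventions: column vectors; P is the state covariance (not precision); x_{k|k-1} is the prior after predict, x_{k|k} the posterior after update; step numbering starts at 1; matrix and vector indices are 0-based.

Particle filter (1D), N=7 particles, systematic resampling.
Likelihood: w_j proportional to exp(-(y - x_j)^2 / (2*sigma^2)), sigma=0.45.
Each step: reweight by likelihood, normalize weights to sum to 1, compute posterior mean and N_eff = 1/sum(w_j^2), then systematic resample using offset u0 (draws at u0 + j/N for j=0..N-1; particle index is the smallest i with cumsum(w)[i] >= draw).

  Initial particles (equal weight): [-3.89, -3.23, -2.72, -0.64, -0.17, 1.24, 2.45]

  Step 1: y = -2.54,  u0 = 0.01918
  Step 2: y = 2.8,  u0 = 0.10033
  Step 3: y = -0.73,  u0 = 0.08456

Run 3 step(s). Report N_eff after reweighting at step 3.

step 1: w=[0.0089, 0.2483, 0.7426, 0.0001, 0.0000, 0.0000, 0.0000]  mean=-2.8569  Neff=1.6306  idx=[1, 1, 2, 2, 2, 2, 2]
step 2: w=[0.0000, 0.0000, 0.2000, 0.2000, 0.2000, 0.2000, 0.2000]  mean=-2.7200  Neff=5.0000  idx=[2, 3, 3, 4, 5, 6, 6]
step 3: w=[0.1429, 0.1429, 0.1429, 0.1429, 0.1429, 0.1429, 0.1429]  mean=-2.7200  Neff=7.0000  idx=[0, 1, 2, 3, 4, 5, 6]

N_eff = 7.0000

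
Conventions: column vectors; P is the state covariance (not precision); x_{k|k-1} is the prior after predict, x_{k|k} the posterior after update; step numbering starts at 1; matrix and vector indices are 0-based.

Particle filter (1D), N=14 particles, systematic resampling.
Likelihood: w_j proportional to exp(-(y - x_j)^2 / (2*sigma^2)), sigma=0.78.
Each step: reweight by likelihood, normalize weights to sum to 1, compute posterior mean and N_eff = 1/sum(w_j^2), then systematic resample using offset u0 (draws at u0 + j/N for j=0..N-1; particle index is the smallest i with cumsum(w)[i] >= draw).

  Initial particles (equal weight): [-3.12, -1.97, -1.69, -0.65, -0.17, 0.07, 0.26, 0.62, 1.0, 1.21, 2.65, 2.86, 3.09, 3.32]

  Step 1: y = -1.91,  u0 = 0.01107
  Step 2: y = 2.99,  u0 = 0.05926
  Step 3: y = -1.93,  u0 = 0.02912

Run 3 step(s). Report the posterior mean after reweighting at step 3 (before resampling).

post_mean = -0.6500

step 1: w=[0.1120, 0.3721, 0.3586, 0.1012, 0.0310, 0.0149, 0.0078, 0.0019, 0.0004, 0.0001, 0.0000, 0.0000, 0.0000, 0.0000]  mean=-1.7548  Neff=3.4356  idx=[0, 0, 1, 1, 1, 1, 1, 2, 2, 2, 2, 2, 3, 3]
step 2: w=[0.0000, 0.0000, 0.0000, 0.0000, 0.0000, 0.0000, 0.0000, 0.0004, 0.0004, 0.0004, 0.0004, 0.0004, 0.4989, 0.4989]  mean=-0.6524  Neff=2.0091  idx=[12, 12, 12, 12, 12, 12, 12, 13, 13, 13, 13, 13, 13, 13]
step 3: w=[0.0714, 0.0714, 0.0714, 0.0714, 0.0714, 0.0714, 0.0714, 0.0714, 0.0714, 0.0714, 0.0714, 0.0714, 0.0714, 0.0714]  mean=-0.6500  Neff=14.0000  idx=[0, 1, 2, 3, 4, 5, 6, 7, 8, 9, 10, 11, 12, 13]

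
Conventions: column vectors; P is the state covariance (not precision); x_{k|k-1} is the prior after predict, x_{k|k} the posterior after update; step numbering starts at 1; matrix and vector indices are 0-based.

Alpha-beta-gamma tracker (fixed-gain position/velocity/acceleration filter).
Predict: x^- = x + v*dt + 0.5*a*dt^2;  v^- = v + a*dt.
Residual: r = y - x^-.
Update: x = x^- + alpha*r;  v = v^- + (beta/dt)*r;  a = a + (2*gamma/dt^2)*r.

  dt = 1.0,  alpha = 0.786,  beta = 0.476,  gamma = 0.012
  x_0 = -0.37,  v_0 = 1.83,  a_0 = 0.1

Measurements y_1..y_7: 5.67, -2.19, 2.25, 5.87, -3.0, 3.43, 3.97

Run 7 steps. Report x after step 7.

step 1: x_pred=1.5100  r=4.1600  x^+=4.7798  v^+=3.9102  a^+=0.1998
step 2: x_pred=8.7898  r=-10.9798  x^+=0.1597  v^+=-1.1164  a^+=-0.0637
step 3: x_pred=-0.9886  r=3.2386  x^+=1.5569  v^+=0.3615  a^+=0.0140
step 4: x_pred=1.9254  r=3.9446  x^+=5.0259  v^+=2.2531  a^+=0.1087
step 5: x_pred=7.3334  r=-10.3334  x^+=-0.7887  v^+=-2.5568  a^+=-0.1393
step 6: x_pred=-3.4151  r=6.8451  x^+=1.9651  v^+=0.5622  a^+=0.0250
step 7: x_pred=2.5398  r=1.4302  x^+=3.6639  v^+=1.2679  a^+=0.0593

x_post = 3.6639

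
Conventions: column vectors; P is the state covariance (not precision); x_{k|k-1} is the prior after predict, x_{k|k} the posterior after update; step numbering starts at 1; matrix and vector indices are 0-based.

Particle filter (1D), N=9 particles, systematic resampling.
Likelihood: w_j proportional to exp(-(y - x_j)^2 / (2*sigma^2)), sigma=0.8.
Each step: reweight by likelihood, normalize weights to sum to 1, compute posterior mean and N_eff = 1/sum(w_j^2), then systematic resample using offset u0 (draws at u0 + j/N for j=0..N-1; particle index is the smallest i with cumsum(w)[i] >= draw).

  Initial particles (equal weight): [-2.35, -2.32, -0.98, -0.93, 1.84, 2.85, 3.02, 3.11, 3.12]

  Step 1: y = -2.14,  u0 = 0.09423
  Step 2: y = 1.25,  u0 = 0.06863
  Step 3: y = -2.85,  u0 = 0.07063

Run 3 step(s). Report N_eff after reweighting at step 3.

N_eff = 8.9586

step 1: w=[0.3703, 0.3737, 0.1339, 0.1221, 0.0000, 0.0000, 0.0000, 0.0000, 0.0000]  mean=-1.9819  Neff=3.2301  idx=[0, 0, 0, 1, 1, 1, 2, 2, 3]
step 2: w=[0.0006, 0.0006, 0.0006, 0.0007, 0.0007, 0.0007, 0.3124, 0.3124, 0.3712]  mean=-0.9668  Neff=3.0032  idx=[6, 6, 6, 7, 7, 7, 8, 8, 8]
step 3: w=[0.1165, 0.1165, 0.1165, 0.1165, 0.1165, 0.1165, 0.1004, 0.1004, 0.1004]  mean=-0.9649  Neff=8.9586  idx=[0, 1, 2, 3, 4, 5, 6, 7, 8]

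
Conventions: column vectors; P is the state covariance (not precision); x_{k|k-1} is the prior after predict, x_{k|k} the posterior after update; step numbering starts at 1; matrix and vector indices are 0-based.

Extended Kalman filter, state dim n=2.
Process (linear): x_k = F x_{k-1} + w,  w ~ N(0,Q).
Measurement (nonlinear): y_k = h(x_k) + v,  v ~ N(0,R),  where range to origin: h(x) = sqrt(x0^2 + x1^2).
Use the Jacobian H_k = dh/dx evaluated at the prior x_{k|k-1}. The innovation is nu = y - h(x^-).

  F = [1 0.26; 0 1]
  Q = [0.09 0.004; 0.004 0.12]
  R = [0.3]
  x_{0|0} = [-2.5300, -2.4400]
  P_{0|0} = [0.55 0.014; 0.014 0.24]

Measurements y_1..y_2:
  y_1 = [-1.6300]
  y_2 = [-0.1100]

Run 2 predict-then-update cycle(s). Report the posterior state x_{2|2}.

x_post = [0.0281, -0.2506]

step 1: x^-=[-3.1644, -2.4400]  P^-=[0.6635 0.0804; 0.0804 0.3600]  H_jac=[-0.7919 -0.6106]  S=[0.9281]  K=[-0.6190; -0.3055]  nu=[-5.6259]  x^+=[0.3183, -0.7215]  P^+=[0.3078 -0.0951; -0.0951 0.2734]
step 2: x^-=[0.1307, -0.7215]  P^-=[0.3669 -0.0200; -0.0200 0.3934]  H_jac=[0.1782 -0.9840]  S=[0.6996]  K=[0.1216; -0.5584]  nu=[-0.8433]  x^+=[0.0281, -0.2506]  P^+=[0.3565 0.0275; 0.0275 0.1752]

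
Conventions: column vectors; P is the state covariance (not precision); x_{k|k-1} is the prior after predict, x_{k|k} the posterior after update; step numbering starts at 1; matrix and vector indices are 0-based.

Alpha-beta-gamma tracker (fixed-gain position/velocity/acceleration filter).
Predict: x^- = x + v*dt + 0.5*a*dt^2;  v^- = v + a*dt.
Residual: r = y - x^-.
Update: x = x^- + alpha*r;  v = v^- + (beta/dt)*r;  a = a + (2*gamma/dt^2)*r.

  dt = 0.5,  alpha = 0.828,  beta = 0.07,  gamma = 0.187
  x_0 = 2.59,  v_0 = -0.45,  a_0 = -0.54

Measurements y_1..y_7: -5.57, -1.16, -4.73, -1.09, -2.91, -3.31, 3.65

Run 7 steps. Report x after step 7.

x_post = 3.1745

step 1: x_pred=2.2975  r=-7.8675  x^+=-4.2168  v^+=-1.8215  a^+=-12.3098
step 2: x_pred=-6.6662  r=5.5062  x^+=-2.1071  v^+=-7.2055  a^+=-4.0724
step 3: x_pred=-6.2189  r=1.4889  x^+=-4.9861  v^+=-9.0333  a^+=-1.8451
step 4: x_pred=-9.7333  r=8.6433  x^+=-2.5767  v^+=-8.7457  a^+=11.0853
step 5: x_pred=-5.5639  r=2.6539  x^+=-3.3665  v^+=-2.8315  a^+=15.0555
step 6: x_pred=-2.9003  r=-0.4097  x^+=-3.2395  v^+=4.6389  a^+=14.4426
step 7: x_pred=0.8852  r=2.7648  x^+=3.1745  v^+=12.2472  a^+=18.5787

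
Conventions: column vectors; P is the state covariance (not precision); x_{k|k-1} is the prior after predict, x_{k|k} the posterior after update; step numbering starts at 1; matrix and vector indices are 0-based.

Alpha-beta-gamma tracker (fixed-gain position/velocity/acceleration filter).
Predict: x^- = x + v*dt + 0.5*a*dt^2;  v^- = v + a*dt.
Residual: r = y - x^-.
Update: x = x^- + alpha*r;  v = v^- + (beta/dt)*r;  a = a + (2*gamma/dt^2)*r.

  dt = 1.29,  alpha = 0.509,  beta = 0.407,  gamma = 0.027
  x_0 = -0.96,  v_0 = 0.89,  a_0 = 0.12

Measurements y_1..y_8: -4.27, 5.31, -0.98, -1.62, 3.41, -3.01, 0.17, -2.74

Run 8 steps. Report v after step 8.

step 1: x_pred=0.2879  r=-4.5579  x^+=-2.0320  v^+=-0.3932  a^+=-0.0279
step 2: x_pred=-2.5626  r=7.8726  x^+=1.4446  v^+=2.0546  a^+=0.2276
step 3: x_pred=4.2843  r=-5.2643  x^+=1.6048  v^+=0.6872  a^+=0.0567
step 4: x_pred=2.5385  r=-4.1585  x^+=0.4218  v^+=-0.5516  a^+=-0.0782
step 5: x_pred=-0.3548  r=3.7648  x^+=1.5615  v^+=0.5353  a^+=0.0440
step 6: x_pred=2.2886  r=-5.2986  x^+=-0.4084  v^+=-1.0797  a^+=-0.1280
step 7: x_pred=-1.9077  r=2.0777  x^+=-0.8502  v^+=-0.5893  a^+=-0.0606
step 8: x_pred=-1.6607  r=-1.0793  x^+=-2.2101  v^+=-1.0079  a^+=-0.0956

v_post = -1.0079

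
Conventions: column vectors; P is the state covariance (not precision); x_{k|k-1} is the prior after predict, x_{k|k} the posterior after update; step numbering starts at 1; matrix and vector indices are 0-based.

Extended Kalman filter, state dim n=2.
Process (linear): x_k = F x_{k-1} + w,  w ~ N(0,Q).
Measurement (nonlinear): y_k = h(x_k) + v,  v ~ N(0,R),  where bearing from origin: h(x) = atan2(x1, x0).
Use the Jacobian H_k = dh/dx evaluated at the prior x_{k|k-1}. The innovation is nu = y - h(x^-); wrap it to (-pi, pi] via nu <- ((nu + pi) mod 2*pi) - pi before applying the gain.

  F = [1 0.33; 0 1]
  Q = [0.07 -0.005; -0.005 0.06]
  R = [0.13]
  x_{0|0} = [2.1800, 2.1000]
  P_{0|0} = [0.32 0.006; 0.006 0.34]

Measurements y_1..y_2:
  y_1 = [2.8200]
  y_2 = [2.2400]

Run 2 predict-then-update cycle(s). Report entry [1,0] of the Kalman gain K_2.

step 1: x^-=[2.8730, 2.1000]  P^-=[0.4310 0.1132; 0.1132 0.4000]  H_jac=[-0.1658 0.2269]  S=[0.1539]  K=[-0.2975; 0.4676]  nu=[2.1888]  x^+=[2.2219, 3.1235]  P^+=[0.4174 0.1346; 0.1346 0.3663]
step 2: x^-=[3.2526, 3.1235]  P^-=[0.6161 0.2505; 0.2505 0.4263]  H_jac=[-0.1536 0.1599]  S=[0.1431]  K=[-0.3812; 0.2076]  nu=[1.4749]  x^+=[2.6904, 3.4297]  P^+=[0.5953 0.2618; 0.2618 0.4202]

K[1,0] = 0.2076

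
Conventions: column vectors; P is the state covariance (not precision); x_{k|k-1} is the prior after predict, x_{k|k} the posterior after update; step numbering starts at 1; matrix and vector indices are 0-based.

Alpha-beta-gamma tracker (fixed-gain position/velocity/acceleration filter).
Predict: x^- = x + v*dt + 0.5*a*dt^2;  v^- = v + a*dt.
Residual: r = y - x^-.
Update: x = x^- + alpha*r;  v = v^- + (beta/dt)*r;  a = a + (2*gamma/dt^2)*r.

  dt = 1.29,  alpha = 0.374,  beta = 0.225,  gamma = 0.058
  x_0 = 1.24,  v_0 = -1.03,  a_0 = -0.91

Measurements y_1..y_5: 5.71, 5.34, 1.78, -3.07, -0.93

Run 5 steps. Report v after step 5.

v_post = -1.2871

step 1: x_pred=-0.8459  r=6.5559  x^+=1.6060  v^+=-1.0604  a^+=-0.4530
step 2: x_pred=-0.1389  r=5.4789  x^+=1.9102  v^+=-0.6892  a^+=-0.0711
step 3: x_pred=0.9620  r=0.8180  x^+=1.2679  v^+=-0.6382  a^+=-0.0141
step 4: x_pred=0.4329  r=-3.5029  x^+=-0.8772  v^+=-1.2674  a^+=-0.2583
step 5: x_pred=-2.7270  r=1.7970  x^+=-2.0549  v^+=-1.2871  a^+=-0.1330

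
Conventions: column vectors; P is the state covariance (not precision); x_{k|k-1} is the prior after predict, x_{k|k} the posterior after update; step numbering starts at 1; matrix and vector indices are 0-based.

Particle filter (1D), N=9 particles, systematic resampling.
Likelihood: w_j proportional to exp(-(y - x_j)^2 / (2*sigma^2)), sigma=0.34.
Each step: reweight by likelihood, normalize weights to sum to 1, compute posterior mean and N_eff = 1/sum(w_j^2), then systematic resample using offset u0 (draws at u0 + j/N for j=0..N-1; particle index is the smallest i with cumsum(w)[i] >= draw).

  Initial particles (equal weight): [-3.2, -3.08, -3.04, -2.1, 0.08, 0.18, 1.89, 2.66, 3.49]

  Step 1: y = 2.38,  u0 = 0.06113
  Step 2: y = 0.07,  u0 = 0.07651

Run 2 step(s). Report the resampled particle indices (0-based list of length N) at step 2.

step 1: w=[0.0000, 0.0000, 0.0000, 0.0000, 0.0000, 0.0000, 0.3304, 0.6650, 0.0045]  mean=2.4093  Neff=1.8133  idx=[6, 6, 6, 7, 7, 7, 7, 7, 7]
step 2: w=[0.3333, 0.3333, 0.3333, 0.0000, 0.0000, 0.0000, 0.0000, 0.0000, 0.0000]  mean=1.8900  Neff=3.0000  idx=[0, 0, 0, 1, 1, 1, 2, 2, 2]

resampled_idx = [0, 0, 0, 1, 1, 1, 2, 2, 2]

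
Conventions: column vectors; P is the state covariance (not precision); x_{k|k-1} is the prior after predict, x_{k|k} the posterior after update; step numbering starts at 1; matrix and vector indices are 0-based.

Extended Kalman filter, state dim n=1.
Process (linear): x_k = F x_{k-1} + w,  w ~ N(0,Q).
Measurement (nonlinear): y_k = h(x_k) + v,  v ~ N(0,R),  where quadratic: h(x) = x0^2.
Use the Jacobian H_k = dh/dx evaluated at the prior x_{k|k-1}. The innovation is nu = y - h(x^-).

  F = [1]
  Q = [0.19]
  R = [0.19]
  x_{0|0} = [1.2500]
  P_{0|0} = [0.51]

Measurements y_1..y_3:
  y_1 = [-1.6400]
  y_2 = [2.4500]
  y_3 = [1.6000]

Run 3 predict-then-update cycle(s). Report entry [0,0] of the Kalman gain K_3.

step 1: x^-=[1.2500]  P^-=[0.7000]  H_jac=[2.5000]  S=[4.5650]  K=[0.3834]  nu=[-3.2025]  x^+=[0.0223]  P^+=[0.0291]
step 2: x^-=[0.0223]  P^-=[0.2191]  H_jac=[0.0446]  S=[0.1904]  K=[0.0514]  nu=[2.4495]  x^+=[0.1481]  P^+=[0.2186]
step 3: x^-=[0.1481]  P^-=[0.4086]  H_jac=[0.2962]  S=[0.2259]  K=[0.5360]  nu=[1.5781]  x^+=[0.9939]  P^+=[0.3438]

K[0,0] = 0.5360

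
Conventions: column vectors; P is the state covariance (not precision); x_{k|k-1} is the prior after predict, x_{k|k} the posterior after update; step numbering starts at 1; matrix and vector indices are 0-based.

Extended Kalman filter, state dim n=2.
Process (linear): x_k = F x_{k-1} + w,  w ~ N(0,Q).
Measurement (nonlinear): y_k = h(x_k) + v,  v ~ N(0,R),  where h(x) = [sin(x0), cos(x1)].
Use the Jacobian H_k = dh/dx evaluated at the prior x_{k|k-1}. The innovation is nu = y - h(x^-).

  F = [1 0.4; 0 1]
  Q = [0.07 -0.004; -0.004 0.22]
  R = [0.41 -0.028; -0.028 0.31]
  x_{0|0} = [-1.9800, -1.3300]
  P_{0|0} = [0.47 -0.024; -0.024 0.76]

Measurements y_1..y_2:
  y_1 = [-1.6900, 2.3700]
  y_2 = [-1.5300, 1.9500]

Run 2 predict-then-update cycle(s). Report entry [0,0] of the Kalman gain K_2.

K[0,0] = 0.0610

step 1: x^-=[-2.5120, -1.3300]  P^-=[0.6424 0.2760; 0.2760 0.9800]  H_jac=[-0.8083 0.0000; 0.0000 0.9711]  S=[0.8297 -0.2446; -0.2446 1.2343]  K=[-0.5967 0.0989; -0.0441 0.7623]  nu=[-1.1012, 2.1315]  x^+=[-1.6442, 0.3435]  P^+=[0.3061 0.0488; 0.0488 0.2446]
step 2: x^-=[-1.5068, 0.3435]  P^-=[0.4542 0.1426; 0.1426 0.4646]  H_jac=[0.0640 0.0000; 0.0000 -0.3368]  S=[0.4119 -0.0311; -0.0311 0.3627]  K=[0.0610 -0.1272; -0.0105 -0.4323]  nu=[-0.5320, 1.0084]  x^+=[-1.6675, -0.0869]  P^+=[0.4464 0.1222; 0.1222 0.3971]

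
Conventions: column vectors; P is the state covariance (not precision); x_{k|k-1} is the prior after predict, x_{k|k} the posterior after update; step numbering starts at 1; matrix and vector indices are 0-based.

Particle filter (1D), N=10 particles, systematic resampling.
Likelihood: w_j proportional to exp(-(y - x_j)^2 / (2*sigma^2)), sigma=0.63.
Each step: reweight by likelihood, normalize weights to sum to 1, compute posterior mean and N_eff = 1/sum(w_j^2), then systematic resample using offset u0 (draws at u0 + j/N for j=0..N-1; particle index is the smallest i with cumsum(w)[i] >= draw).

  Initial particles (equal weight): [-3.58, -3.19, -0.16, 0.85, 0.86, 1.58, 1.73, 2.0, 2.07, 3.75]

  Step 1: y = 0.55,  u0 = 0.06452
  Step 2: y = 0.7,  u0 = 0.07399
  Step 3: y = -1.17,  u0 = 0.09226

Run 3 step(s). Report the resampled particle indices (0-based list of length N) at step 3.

step 1: w=[0.0000, 0.0000, 0.1847, 0.3111, 0.3087, 0.0916, 0.0603, 0.0247, 0.0190, 0.0000]  mean=0.8380  Neff=4.1807  idx=[2, 2, 3, 3, 3, 4, 4, 4, 5, 7]
step 2: w=[0.0554, 0.0554, 0.1368, 0.1368, 0.1368, 0.1363, 0.1363, 0.1363, 0.0531, 0.0167]  mean=0.8001  Neff=8.2560  idx=[1, 2, 3, 3, 4, 5, 6, 6, 7, 8]
step 3: w=[0.8581, 0.0182, 0.0182, 0.0182, 0.0182, 0.0173, 0.0173, 0.0173, 0.0173, 0.0002]  mean=-0.0158  Neff=1.3535  idx=[0, 0, 0, 0, 0, 0, 0, 0, 2, 8]

resampled_idx = [0, 0, 0, 0, 0, 0, 0, 0, 2, 8]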